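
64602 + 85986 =150588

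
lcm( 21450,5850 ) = 64350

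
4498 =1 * 4498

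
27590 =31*890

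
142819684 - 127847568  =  14972116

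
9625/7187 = 9625/7187 = 1.34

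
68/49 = 1 + 19/49 =1.39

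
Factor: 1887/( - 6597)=  -  3^ ( - 1 )*17^1*37^1*733^( - 1 ) =-629/2199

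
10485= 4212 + 6273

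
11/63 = 11/63 = 0.17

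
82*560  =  45920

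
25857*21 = 542997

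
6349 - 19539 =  - 13190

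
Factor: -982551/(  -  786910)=2^( - 1)*3^1*5^ (  -  1 ) * 78691^ ( - 1) * 327517^1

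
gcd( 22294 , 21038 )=314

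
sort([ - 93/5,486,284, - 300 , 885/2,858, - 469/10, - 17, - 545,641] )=[ -545,-300, - 469/10, -93/5, - 17, 284, 885/2, 486,641,858]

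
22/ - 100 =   -  11/50 =-  0.22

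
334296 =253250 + 81046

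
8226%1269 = 612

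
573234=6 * 95539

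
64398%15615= 1938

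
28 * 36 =1008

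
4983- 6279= -1296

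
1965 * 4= 7860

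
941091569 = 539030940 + 402060629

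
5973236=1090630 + 4882606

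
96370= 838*115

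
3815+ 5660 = 9475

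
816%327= 162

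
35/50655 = 7/10131=0.00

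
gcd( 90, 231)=3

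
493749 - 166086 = 327663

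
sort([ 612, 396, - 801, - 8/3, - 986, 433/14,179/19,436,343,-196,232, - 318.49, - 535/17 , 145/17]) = [ -986,  -  801, - 318.49,- 196 , - 535/17, - 8/3, 145/17,179/19,433/14,232,343, 396,436, 612]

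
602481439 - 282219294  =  320262145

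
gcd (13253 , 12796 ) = 457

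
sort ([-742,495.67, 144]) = [ - 742,144,495.67]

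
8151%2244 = 1419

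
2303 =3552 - 1249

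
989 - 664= 325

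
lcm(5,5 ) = 5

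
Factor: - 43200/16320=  - 3^2*5^1*17^(-1 )=-  45/17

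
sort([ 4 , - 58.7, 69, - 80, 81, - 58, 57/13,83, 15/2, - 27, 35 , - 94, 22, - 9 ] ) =[ - 94, - 80 , - 58.7, - 58, - 27, - 9, 4, 57/13, 15/2, 22, 35, 69, 81 , 83 ]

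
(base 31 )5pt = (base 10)5609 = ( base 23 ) adk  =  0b1010111101001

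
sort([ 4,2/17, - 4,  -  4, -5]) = [- 5, - 4, - 4, 2/17, 4]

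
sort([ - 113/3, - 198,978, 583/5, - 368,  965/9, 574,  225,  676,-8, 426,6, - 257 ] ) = [ - 368, - 257, - 198, - 113/3, - 8,6, 965/9,583/5,  225, 426,  574, 676,978 ] 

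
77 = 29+48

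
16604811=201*82611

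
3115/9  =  3115/9 = 346.11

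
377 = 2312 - 1935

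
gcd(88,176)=88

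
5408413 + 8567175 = 13975588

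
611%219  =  173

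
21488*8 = 171904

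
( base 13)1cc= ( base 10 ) 337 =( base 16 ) 151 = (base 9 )414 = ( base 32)ah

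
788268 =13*60636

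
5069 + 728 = 5797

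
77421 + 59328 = 136749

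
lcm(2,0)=0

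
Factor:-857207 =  - 13^1*233^1*283^1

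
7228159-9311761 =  - 2083602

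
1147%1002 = 145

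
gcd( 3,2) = 1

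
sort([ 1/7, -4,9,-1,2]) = [  -  4,-1, 1/7,2,9] 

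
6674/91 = 73+ 31/91 = 73.34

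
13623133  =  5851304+7771829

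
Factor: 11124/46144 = 2^(-4)*3^3*7^( - 1)  =  27/112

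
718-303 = 415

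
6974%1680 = 254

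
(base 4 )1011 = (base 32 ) 25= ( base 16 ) 45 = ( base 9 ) 76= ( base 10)69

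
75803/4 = 75803/4 = 18950.75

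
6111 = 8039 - 1928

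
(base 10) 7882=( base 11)5A16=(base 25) cf7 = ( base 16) 1ECA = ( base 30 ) 8MM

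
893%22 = 13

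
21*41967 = 881307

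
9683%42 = 23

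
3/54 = 1/18 =0.06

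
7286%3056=1174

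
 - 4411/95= - 4411/95 = - 46.43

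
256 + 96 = 352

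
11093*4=44372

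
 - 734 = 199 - 933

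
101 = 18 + 83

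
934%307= 13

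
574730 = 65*8842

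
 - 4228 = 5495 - 9723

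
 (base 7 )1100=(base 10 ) 392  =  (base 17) 161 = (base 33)BT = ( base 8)610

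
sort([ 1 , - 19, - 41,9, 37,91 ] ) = [- 41 , - 19, 1,9, 37,91 ]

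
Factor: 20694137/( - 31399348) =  - 2^( - 2 )*37^1*43^1 * 13007^1*7849837^(-1) 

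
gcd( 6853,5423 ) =11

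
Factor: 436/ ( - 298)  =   -2^1*109^1*149^ ( - 1)= -218/149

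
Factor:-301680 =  - 2^4*3^2*5^1*419^1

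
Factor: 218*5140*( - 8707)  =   - 9756367640 = - 2^3*5^1*109^1*257^1* 8707^1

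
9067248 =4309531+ 4757717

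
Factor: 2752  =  2^6 * 43^1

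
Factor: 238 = 2^1* 7^1*17^1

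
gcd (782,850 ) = 34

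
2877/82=35 + 7/82 = 35.09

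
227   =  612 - 385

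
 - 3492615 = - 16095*217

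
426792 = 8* 53349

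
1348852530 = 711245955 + 637606575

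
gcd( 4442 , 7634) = 2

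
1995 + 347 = 2342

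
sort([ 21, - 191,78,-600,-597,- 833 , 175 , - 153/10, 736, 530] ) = [ - 833,-600,  -  597 , - 191, - 153/10, 21,78,175,530, 736]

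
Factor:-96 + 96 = 0 = 0^1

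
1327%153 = 103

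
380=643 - 263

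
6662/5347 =6662/5347 =1.25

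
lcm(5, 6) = 30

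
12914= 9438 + 3476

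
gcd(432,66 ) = 6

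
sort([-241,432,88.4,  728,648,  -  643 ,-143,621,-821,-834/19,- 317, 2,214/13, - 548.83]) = [ - 821,-643, - 548.83 ,  -  317, - 241,-143, - 834/19,2  ,  214/13,  88.4,432,621, 648,  728]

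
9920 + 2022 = 11942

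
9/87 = 3/29 = 0.10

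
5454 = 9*606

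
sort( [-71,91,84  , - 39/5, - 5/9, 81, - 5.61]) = [  -  71 , - 39/5, - 5.61 , - 5/9,81, 84,  91]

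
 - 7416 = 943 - 8359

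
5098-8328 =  - 3230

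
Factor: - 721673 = - 271^1 * 2663^1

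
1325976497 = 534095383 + 791881114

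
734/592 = 367/296=1.24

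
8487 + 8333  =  16820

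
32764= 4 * 8191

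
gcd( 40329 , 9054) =9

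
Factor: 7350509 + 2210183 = 9560692 = 2^2*857^1*2789^1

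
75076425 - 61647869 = 13428556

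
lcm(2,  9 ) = 18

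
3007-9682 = -6675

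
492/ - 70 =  - 8+ 34/35= - 7.03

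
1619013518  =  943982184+675031334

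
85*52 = 4420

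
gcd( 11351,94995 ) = 1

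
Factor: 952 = 2^3*7^1*17^1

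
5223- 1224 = 3999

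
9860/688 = 2465/172 = 14.33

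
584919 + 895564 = 1480483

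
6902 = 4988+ 1914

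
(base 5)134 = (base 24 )1k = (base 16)2C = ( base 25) 1J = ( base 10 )44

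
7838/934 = 3919/467 = 8.39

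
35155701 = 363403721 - 328248020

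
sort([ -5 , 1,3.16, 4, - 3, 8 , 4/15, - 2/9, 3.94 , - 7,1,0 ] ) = [ - 7, -5,-3,-2/9, 0, 4/15,1, 1,3.16, 3.94, 4,  8]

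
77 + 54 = 131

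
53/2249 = 53/2249=0.02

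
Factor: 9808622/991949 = 2^1*7^( - 1)*141707^( - 1 ) * 4904311^1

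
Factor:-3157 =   -  7^1*11^1 * 41^1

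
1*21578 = 21578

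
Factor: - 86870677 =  - 41^1 * 1217^1*1741^1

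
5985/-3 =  - 1995 + 0/1 = -  1995.00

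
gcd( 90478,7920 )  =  2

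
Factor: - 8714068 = -2^2*11^1*198047^1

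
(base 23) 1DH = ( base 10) 845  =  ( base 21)1j5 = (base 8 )1515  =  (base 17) 2FC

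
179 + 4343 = 4522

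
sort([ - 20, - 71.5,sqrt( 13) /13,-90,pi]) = [ - 90, - 71.5,  -  20,sqrt( 13)/13, pi]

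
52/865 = 52/865 = 0.06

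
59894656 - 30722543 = 29172113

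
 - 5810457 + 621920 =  - 5188537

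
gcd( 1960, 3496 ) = 8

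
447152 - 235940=211212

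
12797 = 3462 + 9335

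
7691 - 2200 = 5491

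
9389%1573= 1524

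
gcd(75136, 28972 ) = 4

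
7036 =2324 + 4712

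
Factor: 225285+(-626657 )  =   - 2^2*100343^1 = - 401372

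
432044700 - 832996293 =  - 400951593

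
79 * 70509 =5570211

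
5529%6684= 5529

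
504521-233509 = 271012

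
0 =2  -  2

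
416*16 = 6656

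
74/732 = 37/366 =0.10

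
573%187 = 12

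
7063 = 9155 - 2092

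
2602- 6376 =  - 3774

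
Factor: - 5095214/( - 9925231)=2^1*1063^( - 1)*9337^( - 1)*2547607^1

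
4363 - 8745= -4382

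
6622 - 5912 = 710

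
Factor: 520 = 2^3*  5^1*13^1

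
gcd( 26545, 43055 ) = 5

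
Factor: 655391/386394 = 2^( - 1 )* 3^( - 1)*11^1 * 59581^1*64399^( - 1 )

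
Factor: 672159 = 3^1*61^1 * 3673^1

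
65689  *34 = 2233426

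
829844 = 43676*19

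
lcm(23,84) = 1932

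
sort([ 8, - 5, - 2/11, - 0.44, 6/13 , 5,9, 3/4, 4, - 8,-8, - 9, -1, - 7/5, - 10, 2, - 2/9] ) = [ - 10, - 9, - 8,-8 , - 5, - 7/5, - 1, - 0.44, - 2/9, -2/11, 6/13,3/4, 2,4,5,8,  9 ]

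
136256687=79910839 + 56345848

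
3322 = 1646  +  1676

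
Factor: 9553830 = 2^1*3^1*5^1*11^1* 13^1*17^1*131^1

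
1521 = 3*507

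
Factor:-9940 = - 2^2*5^1*7^1*71^1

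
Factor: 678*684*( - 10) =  - 2^4*3^3*5^1*19^1*113^1 = - 4637520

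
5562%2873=2689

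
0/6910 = 0 = 0.00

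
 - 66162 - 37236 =-103398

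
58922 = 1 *58922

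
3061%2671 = 390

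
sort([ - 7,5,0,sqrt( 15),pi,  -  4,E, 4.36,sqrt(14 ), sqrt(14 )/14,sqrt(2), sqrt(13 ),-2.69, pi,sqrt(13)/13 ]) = [  -  7, - 4, - 2.69,0,sqrt( 14 ) /14, sqrt(13 ) /13,sqrt ( 2),  E, pi,pi,sqrt( 13),sqrt( 14), sqrt( 15),4.36, 5] 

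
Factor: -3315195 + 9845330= 6530135  =  5^1*1306027^1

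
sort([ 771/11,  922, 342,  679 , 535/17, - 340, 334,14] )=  [ - 340, 14,535/17 , 771/11, 334,  342 , 679, 922 ] 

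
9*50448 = 454032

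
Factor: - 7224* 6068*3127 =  -2^5*3^1*7^1*37^1*41^1*43^1*53^1*59^1  =  - 137072770464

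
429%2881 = 429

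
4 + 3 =7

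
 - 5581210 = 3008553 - 8589763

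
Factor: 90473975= 5^2*3618959^1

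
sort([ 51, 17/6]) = [17/6, 51]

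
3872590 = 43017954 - 39145364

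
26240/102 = 257  +  13/51 = 257.25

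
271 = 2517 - 2246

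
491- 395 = 96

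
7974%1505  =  449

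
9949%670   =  569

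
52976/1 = 52976 = 52976.00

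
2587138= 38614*67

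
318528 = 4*79632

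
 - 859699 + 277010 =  - 582689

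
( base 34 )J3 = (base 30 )lj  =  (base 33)jm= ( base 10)649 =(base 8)1211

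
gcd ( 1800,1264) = 8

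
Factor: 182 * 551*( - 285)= - 28580370 = - 2^1*3^1*5^1 * 7^1 * 13^1 *19^2*29^1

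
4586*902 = 4136572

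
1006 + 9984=10990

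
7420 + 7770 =15190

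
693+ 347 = 1040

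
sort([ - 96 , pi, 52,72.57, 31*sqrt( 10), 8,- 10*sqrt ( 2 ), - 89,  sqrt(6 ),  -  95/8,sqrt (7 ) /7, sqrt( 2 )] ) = [ - 96,  -  89, - 10*sqrt( 2), - 95/8, sqrt(7 )/7, sqrt( 2), sqrt ( 6 ), pi, 8,52, 72.57,31*sqrt( 10)]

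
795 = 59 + 736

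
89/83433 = 89/83433 = 0.00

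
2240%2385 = 2240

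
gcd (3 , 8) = 1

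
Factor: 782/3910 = 1/5  =  5^( - 1 ) 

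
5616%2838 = 2778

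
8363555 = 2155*3881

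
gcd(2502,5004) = 2502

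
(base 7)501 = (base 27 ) 93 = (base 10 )246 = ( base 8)366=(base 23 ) ag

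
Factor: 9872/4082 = 2^3*13^( - 1)*157^(  -  1 )*617^1 = 4936/2041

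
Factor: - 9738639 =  - 3^2*83^1*13037^1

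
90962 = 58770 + 32192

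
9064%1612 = 1004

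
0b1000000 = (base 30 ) 24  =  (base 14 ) 48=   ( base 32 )20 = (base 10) 64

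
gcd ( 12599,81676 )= 1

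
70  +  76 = 146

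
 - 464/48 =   -  29/3 = - 9.67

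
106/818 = 53/409= 0.13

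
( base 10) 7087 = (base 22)EE3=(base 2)1101110101111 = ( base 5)211322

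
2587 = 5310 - 2723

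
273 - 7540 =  - 7267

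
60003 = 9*6667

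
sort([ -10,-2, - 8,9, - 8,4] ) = [-10, - 8, - 8, - 2, 4, 9 ]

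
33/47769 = 11/15923=0.00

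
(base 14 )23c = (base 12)312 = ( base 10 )446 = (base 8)676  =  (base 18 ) 16e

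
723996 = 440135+283861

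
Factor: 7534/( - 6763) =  - 2^1*3767^1*6763^ (-1) 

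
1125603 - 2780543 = - 1654940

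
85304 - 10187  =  75117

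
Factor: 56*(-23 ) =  - 1288 = - 2^3 * 7^1*23^1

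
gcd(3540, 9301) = 1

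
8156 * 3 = 24468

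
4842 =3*1614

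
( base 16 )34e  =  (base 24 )1B6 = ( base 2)1101001110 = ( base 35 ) O6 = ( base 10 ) 846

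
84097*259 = 21781123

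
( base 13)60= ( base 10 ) 78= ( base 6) 210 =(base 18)46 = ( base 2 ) 1001110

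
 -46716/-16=11679/4=2919.75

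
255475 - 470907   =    -  215432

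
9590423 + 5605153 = 15195576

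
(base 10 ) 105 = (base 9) 126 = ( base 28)3l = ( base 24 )49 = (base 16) 69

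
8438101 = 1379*6119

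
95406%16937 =10721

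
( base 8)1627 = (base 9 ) 1231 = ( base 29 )12K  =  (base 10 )919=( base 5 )12134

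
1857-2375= -518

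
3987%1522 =943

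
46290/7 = 46290/7  =  6612.86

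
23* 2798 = 64354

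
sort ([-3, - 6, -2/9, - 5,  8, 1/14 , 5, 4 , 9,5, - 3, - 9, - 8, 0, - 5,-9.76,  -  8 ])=[ - 9.76, - 9 , - 8, - 8, - 6,  -  5, - 5,-3, - 3, - 2/9, 0,  1/14, 4, 5,5, 8,  9] 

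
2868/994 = 1434/497 =2.89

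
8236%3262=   1712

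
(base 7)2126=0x2f3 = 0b1011110011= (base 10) 755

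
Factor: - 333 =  - 3^2*37^1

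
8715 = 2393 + 6322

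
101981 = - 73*(-1397 )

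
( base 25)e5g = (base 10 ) 8891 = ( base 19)15bi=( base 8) 21273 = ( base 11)6753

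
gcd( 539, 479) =1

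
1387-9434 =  - 8047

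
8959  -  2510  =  6449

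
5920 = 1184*5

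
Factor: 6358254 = 2^1*3^1*7^1 *47^1*3221^1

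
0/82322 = 0  =  0.00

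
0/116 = 0  =  0.00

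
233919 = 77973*3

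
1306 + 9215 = 10521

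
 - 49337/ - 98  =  49337/98 = 503.44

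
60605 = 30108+30497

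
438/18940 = 219/9470 = 0.02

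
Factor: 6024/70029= 8/93 = 2^3*3^( - 1)*31^(  -  1 ) 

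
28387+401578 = 429965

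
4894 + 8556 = 13450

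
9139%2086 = 795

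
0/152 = 0=0.00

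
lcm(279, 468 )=14508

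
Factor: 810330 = 2^1*3^1 * 5^1*27011^1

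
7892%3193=1506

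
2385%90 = 45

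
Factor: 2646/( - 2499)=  - 18/17 = - 2^1 * 3^2*17^( - 1 )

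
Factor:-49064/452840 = -6133/56605 = -5^( - 1 ) * 6133^1 * 11321^( - 1)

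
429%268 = 161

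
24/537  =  8/179 = 0.04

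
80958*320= 25906560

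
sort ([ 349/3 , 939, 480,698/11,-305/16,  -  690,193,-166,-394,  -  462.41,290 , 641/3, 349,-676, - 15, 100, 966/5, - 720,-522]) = [ - 720 ,-690, - 676, - 522, - 462.41,-394,  -  166,-305/16, - 15, 698/11,100, 349/3,193, 966/5, 641/3, 290, 349,480, 939]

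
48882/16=24441/8 = 3055.12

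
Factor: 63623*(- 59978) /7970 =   -  1907990147/3985=- 5^( - 1 ) * 7^1*61^1*149^1*797^ ( - 1)*29989^1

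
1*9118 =9118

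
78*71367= 5566626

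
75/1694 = 75/1694= 0.04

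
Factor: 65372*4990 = 2^3 * 5^1*59^1*277^1*499^1=326206280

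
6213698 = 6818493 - 604795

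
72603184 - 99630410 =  - 27027226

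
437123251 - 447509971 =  - 10386720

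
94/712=47/356 = 0.13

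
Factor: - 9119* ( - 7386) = 67352934= 2^1*3^1*11^1* 829^1*1231^1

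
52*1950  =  101400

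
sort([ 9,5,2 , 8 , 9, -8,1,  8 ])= [  -  8,1,2,5,8,8,9,9 ]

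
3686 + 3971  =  7657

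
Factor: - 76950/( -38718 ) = 475/239  =  5^2*19^1*239^( - 1)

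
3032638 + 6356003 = 9388641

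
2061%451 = 257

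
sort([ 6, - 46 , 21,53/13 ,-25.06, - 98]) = [ - 98, -46, - 25.06, 53/13,6,21 ]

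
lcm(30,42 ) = 210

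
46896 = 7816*6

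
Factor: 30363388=2^2*11^1*809^1*853^1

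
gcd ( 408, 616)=8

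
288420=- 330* ( - 874)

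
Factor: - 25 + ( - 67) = - 2^2*23^1 = - 92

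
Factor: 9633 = 3^1*13^2*19^1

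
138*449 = 61962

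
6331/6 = 1055 + 1/6 = 1055.17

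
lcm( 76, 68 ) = 1292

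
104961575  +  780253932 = 885215507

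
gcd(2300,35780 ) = 20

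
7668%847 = 45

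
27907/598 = 46 + 399/598 = 46.67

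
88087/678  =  88087/678 = 129.92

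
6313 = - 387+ 6700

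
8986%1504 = 1466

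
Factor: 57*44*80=2^6*3^1*5^1*11^1*19^1 = 200640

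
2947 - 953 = 1994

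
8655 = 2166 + 6489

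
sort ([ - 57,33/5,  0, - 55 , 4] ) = [-57, - 55,0, 4,33/5 ] 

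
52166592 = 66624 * 783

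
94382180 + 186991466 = 281373646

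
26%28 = 26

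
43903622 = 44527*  986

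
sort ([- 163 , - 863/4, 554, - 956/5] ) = [-863/4, - 956/5 , - 163, 554]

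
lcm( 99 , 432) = 4752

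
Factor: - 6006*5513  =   - 2^1* 3^1*7^1 * 11^1*13^1*37^1*149^1 = - 33111078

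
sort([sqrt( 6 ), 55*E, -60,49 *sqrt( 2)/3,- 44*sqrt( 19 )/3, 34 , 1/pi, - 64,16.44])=[ - 64, - 44*sqrt( 19) /3, - 60,  1/pi,sqrt(6 ),16.44,49 *sqrt ( 2 ) /3, 34, 55*E]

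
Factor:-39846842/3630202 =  - 19923421/1815101 = - 7^1*31^1 *91813^1*1815101^ ( - 1 )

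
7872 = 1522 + 6350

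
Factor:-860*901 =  -2^2 *5^1*17^1*43^1*53^1 = -774860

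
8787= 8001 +786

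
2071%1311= 760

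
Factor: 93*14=2^1 * 3^1* 7^1*31^1 = 1302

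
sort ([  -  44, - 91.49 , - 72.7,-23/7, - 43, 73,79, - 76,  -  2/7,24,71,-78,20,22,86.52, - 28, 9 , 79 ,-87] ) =[ - 91.49,-87,-78, - 76,-72.7,-44, - 43, - 28, - 23/7, - 2/7, 9, 20, 22,24,71,73,  79,79, 86.52]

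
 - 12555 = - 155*81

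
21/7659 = 7/2553 =0.00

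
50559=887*57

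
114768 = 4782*24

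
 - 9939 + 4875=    - 5064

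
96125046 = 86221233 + 9903813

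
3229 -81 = 3148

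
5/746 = 5/746 =0.01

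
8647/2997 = 2 + 2653/2997=2.89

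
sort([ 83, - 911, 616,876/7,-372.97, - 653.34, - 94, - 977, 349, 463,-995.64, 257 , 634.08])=[ - 995.64, - 977, - 911, - 653.34, - 372.97, - 94,83,876/7 , 257,349, 463, 616, 634.08]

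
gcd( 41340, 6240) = 780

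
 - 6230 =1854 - 8084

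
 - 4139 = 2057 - 6196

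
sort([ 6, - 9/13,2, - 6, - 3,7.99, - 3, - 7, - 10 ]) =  [ - 10, -7, - 6, - 3, - 3, - 9/13,2,  6,7.99]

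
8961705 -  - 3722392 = 12684097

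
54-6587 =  - 6533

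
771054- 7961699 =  -7190645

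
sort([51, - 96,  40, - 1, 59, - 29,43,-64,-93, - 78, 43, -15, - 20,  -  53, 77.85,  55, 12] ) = [ - 96, - 93, - 78 , - 64, - 53, - 29, - 20,-15, - 1,12, 40, 43  ,  43, 51,55, 59, 77.85 ] 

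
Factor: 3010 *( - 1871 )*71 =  - 2^1*5^1 * 7^1*43^1*71^1* 1871^1 = - 399851410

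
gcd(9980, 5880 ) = 20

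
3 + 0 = 3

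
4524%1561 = 1402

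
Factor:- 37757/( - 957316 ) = 2^( - 2 )*17^1*2221^1*239329^( - 1)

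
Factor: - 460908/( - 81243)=2^2*3^(  -  2 )  *  7^1*17^( - 1 )*31^1 = 868/153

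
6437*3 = 19311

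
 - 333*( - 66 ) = 21978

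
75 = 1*75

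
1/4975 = 1/4975 = 0.00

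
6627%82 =67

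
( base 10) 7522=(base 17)1908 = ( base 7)30634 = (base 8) 16542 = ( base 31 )7pk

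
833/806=833/806 =1.03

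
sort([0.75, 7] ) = [0.75,7]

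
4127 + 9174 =13301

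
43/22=1 + 21/22 = 1.95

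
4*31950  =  127800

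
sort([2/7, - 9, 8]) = [ - 9  ,  2/7,8]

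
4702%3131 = 1571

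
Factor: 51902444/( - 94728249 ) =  - 2^2*3^( - 2) * 7^ ( - 1 )*23^1*51287^1 * 136693^( - 1) = - 4718404/8611659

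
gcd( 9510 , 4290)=30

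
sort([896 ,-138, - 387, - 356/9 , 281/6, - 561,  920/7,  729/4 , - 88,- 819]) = [ - 819 , - 561, - 387, - 138, - 88, - 356/9 , 281/6 , 920/7, 729/4, 896] 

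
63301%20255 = 2536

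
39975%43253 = 39975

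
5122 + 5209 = 10331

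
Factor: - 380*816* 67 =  - 2^6*3^1*5^1*17^1 * 19^1*67^1  =  - 20775360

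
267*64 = 17088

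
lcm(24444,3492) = 24444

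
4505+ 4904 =9409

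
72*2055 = 147960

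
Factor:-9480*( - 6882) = 65241360 = 2^4*3^2 * 5^1 * 31^1*37^1*79^1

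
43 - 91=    - 48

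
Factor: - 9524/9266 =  - 2^1*41^( - 1 ) * 113^( - 1)*2381^1 = - 4762/4633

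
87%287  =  87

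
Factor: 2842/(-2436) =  - 2^( -1)*3^( - 1 )*7^1 = - 7/6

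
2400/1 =2400 =2400.00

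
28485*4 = 113940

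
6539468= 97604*67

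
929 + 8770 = 9699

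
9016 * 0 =0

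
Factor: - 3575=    - 5^2*11^1 * 13^1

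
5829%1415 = 169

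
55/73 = 55/73 = 0.75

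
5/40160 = 1/8032= 0.00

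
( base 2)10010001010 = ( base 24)20A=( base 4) 102022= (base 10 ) 1162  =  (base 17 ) 406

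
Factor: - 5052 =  -2^2  *3^1  *421^1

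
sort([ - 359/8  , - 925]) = [  -  925,  -  359/8]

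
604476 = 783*772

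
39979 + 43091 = 83070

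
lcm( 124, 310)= 620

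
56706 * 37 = 2098122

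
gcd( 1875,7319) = 1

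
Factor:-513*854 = -2^1*3^3 * 7^1*19^1*61^1 = -438102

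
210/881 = 210/881  =  0.24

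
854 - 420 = 434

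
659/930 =659/930  =  0.71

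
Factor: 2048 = 2^11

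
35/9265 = 7/1853 = 0.00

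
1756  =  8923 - 7167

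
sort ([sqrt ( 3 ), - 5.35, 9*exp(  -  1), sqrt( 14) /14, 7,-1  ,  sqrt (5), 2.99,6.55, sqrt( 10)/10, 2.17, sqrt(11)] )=[-5.35, - 1,sqrt(14 )/14, sqrt(10 )/10, sqrt(3)  ,  2.17,sqrt(5),2.99,9 * exp( - 1 ),  sqrt(11 ), 6.55, 7 ]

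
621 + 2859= 3480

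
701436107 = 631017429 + 70418678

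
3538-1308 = 2230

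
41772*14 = 584808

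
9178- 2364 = 6814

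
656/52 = 12  +  8/13 = 12.62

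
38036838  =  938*40551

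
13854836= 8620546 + 5234290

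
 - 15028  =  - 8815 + -6213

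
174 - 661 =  - 487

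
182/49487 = 182/49487 = 0.00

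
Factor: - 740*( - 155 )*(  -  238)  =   - 2^3*5^2 *7^1 *17^1*31^1*37^1 = - 27298600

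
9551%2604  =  1739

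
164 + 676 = 840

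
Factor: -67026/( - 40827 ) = 22342/13609=2^1 * 31^( - 1) * 439^( - 1 )*11171^1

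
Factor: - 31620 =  - 2^2*3^1*5^1*17^1*  31^1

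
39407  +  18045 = 57452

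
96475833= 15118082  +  81357751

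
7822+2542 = 10364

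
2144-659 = 1485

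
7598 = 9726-2128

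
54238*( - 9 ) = - 488142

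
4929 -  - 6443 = 11372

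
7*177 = 1239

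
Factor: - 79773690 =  - 2^1*3^1*5^1*17^1*156419^1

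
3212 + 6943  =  10155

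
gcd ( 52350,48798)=6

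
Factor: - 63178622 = - 2^1*13^2*41^1*47^1*97^1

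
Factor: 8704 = 2^9*17^1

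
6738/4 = 3369/2 = 1684.50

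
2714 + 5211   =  7925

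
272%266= 6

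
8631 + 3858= 12489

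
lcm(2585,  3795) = 178365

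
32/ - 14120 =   -  1+1761/1765=- 0.00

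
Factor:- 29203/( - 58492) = 2^( - 2 ) * 7^( - 1)*19^1 * 29^1 *53^1*  2089^( - 1) 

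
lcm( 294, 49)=294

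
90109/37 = 90109/37=2435.38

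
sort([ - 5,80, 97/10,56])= [ - 5 , 97/10,56, 80 ]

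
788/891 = 788/891 = 0.88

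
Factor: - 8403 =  - 3^1*2801^1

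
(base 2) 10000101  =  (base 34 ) 3V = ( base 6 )341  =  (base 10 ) 133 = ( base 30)4D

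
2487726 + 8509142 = 10996868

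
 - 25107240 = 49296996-74404236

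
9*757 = 6813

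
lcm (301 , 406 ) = 17458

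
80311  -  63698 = 16613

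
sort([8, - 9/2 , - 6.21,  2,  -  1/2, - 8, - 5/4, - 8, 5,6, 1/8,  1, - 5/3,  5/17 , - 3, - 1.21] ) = [  -  8, - 8, - 6.21 , - 9/2, - 3, - 5/3,  -  5/4,  -  1.21, - 1/2, 1/8, 5/17, 1, 2,  5, 6,  8 ]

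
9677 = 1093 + 8584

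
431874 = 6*71979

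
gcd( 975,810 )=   15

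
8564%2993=2578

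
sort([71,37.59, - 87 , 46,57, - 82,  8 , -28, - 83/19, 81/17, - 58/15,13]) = [-87, - 82 , - 28,  -  83/19, - 58/15,  81/17, 8, 13,37.59,  46, 57, 71]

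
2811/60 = 46 + 17/20 = 46.85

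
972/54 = 18 = 18.00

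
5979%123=75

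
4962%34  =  32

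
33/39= 11/13  =  0.85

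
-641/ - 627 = 641/627 =1.02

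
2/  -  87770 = - 1 + 43884/43885 = - 0.00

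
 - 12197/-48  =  12197/48 = 254.10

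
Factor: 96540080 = 2^4*5^1*7^1 * 13^1  *89^1 * 149^1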